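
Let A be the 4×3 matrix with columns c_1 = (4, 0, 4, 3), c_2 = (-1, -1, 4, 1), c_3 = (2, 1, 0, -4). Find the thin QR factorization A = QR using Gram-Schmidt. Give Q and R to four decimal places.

Q = [[0.6247, -0.6702, 0.3224], [0.0000, -0.2720, 0.1378], [0.6247, 0.6901, 0.3338], [0.4685, -0.0265, -0.8750]], R = [[6.4031, 2.3426, -0.6247], [0.0000, 3.6759, -1.5062], [0.0000, 0.0000, 4.2827]]

e_1 = c_1/‖c_1‖ = (4, 0, 4, 3)/6.4031 = (0.6247, 0.0000, 0.6247, 0.4685).
r_{12} = e_1·c_2 = 2.3426.
u_2 = c_2 − 2.3426·e_1 = (-2.4634, -1.0000, 2.5366, -0.0976).
‖u_2‖ = 3.6759, so e_2 = (-0.6702, -0.2720, 0.6901, -0.0265).
r_{13} = e_1·c_3 = -0.6247; r_{23} = e_2·c_3 = -1.5062.
u_3 = c_3 + 0.6247·e_1 + 1.5062·e_2 = (1.3809, 0.5903, 1.4296, -3.7473).
‖u_3‖ = 4.2827, so e_3 = (0.3224, 0.1378, 0.3338, -0.8750).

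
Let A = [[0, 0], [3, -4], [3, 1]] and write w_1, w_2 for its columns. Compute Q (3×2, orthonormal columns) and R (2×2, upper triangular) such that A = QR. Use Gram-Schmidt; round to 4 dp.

Q = [[0.0000, 0.0000], [0.7071, -0.7071], [0.7071, 0.7071]], R = [[4.2426, -2.1213], [0.0000, 3.5355]]

w_1 = (0, 3, 3); ‖w_1‖ = 4.2426, so e_1 = (0.0000, 0.7071, 0.7071).
e_1·w_2 = 0.0000·0 + 0.7071·(-4) + 0.7071·1 = -2.1213.
u_2 = w_2 + 2.1213·e_1 = (0.0000, -2.5000, 2.5000).
‖u_2‖ = 3.5355, so e_2 = (0.0000, -0.7071, 0.7071).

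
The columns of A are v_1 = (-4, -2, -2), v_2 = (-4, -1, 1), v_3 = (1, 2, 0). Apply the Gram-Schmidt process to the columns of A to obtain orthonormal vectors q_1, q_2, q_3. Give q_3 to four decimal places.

q_1 = v_1/‖v_1‖ = (-4, -2, -2)/4.8990 = (-0.8165, -0.4082, -0.4082).
r_{12} = q_1·v_2 = 3.2660.
u_2 = v_2 − 3.2660·q_1 = (-1.3333, 0.3333, 2.3333).
‖u_2‖ = 2.7080, so q_2 = (-0.4924, 0.1231, 0.8616).
r_{13} = q_1·v_3 = -1.6330; r_{23} = q_2·v_3 = -0.2462.
u_3 = v_3 + 1.6330·q_1 + 0.2462·q_2 = (-0.4545, 1.3636, -0.4545).
‖u_3‖ = 1.5076, so q_3 = (-0.3015, 0.9045, -0.3015).

q_3 = (-0.3015, 0.9045, -0.3015)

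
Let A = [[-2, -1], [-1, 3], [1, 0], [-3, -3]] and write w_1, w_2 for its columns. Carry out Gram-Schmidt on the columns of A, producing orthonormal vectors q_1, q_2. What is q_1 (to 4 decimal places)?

q_1 = w_1/‖w_1‖ = (-2, -1, 1, -3)/3.8730 = (-0.5164, -0.2582, 0.2582, -0.7746).

q_1 = (-0.5164, -0.2582, 0.2582, -0.7746)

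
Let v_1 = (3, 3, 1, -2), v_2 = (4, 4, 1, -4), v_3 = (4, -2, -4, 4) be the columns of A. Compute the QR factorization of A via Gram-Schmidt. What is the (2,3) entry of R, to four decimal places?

r_{23} = -2.6384

q_1 = v_1/‖v_1‖ = (3, 3, 1, -2)/4.7958 = (0.6255, 0.6255, 0.2085, -0.4170).
r_{12} = q_1·v_2 = 6.8810.
u_2 = v_2 − 6.8810·q_1 = (-0.3043, -0.3043, -0.4348, -1.1304).
‖u_2‖ = 1.2854, so q_2 = (-0.2368, -0.2368, -0.3383, -0.8795).
r_{23} = q_2·v_3 = -2.6384.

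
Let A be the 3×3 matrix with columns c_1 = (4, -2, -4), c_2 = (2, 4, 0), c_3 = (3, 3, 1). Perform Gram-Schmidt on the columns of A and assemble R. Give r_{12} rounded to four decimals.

r_{12} = 0.0000

q_1 = c_1/‖c_1‖ = (4, -2, -4)/6.0000 = (0.6667, -0.3333, -0.6667).
r_{12} = q_1·c_2 = 0.0000.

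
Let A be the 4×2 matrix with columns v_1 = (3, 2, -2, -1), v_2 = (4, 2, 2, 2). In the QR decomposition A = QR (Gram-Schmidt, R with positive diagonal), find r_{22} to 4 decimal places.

v_1 = (3, 2, -2, -1); ‖v_1‖ = 4.2426, so q_1 = (0.7071, 0.4714, -0.4714, -0.2357).
q_1·v_2 = 0.7071·4 + 0.4714·2 + (-0.4714)·2 + (-0.2357)·2 = 2.3570.
u_2 = v_2 − 2.3570·q_1 = (2.3333, 0.8889, 3.1111, 2.5556).
r_{22} = ‖u_2‖ = 4.7376.

r_{22} = 4.7376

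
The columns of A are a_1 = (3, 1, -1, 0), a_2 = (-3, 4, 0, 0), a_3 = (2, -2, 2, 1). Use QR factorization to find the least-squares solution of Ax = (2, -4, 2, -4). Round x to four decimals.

x = (-0.4505, -1.0440, -0.1319)

a_1 = (3, 1, -1, 0); ‖a_1‖ = 3.3166, so e_1 = (0.9045, 0.3015, -0.3015, 0.0000).
e_1·a_2 = 0.9045·(-3) + 0.3015·4 + (-0.3015)·0 + 0.0000·0 = -1.5076.
u_2 = a_2 + 1.5076·e_1 = (-1.6364, 4.4545, -0.4545, 0.0000).
‖u_2‖ = 4.7673, so e_2 = (-0.3432, 0.9344, -0.0953, 0.0000).
e_1·a_3 = 0.9045·2 + 0.3015·(-2) + (-0.3015)·2 + 0.0000·1 = 0.6030; e_2·a_3 = (-0.3432)·2 + 0.9344·(-2) + (-0.0953)·2 + 0.0000·1 = -2.7460.
u_3 = a_3 − 0.6030·e_1 + 2.7460·e_2 = (0.5120, 0.3840, 1.9200, 1.0000).
‖u_3‖ = 2.2574, so e_3 = (0.2268, 0.1701, 0.8505, 0.4430).
Qᵀb = (0.0000, -4.6148, -0.2977).
Back-substitute: x_3 = -0.2977/2.2574 = -0.1319.
x_2 = (-4.6148 + 2.7460·(-0.1319))/4.7673 = -1.0440.
x_1 = (0.0000 + 1.5076·(-1.0440) − 0.6030·(-0.1319))/3.3166 = -0.4505.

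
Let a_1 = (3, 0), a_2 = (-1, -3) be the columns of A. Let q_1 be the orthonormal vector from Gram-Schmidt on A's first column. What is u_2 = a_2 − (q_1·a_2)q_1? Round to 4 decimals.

q_1 = a_1/‖a_1‖ = (3, 0)/3.0000 = (1.0000, 0.0000).
r_{12} = q_1·a_2 = -1.0000.
u_2 = a_2 + 1.0000·q_1 = (0.0000, -3.0000).

u_2 = (0.0000, -3.0000)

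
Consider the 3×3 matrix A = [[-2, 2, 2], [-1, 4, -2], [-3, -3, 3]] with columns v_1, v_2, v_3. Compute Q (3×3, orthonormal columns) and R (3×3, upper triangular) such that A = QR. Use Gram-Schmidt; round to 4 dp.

v_1 = (-2, -1, -3); ‖v_1‖ = 3.7417, so e_1 = (-0.5345, -0.2673, -0.8018).
e_1·v_2 = (-0.5345)·2 + (-0.2673)·4 + (-0.8018)·(-3) = 0.2673.
u_2 = v_2 − 0.2673·e_1 = (2.1429, 4.0714, -2.7857).
‖u_2‖ = 5.3785, so e_2 = (0.3984, 0.7570, -0.5179).
e_1·v_3 = (-0.5345)·2 + (-0.2673)·(-2) + (-0.8018)·3 = -2.9399; e_2·v_3 = 0.3984·2 + 0.7570·(-2) + (-0.5179)·3 = -2.2709.
u_3 = v_3 + 2.9399·e_1 + 2.2709·e_2 = (1.3333, -1.0667, -0.5333).
‖u_3‖ = 1.7889, so e_3 = (0.7454, -0.5963, -0.2981).

Q = [[-0.5345, 0.3984, 0.7454], [-0.2673, 0.7570, -0.5963], [-0.8018, -0.5179, -0.2981]], R = [[3.7417, 0.2673, -2.9399], [0.0000, 5.3785, -2.2709], [0.0000, 0.0000, 1.7889]]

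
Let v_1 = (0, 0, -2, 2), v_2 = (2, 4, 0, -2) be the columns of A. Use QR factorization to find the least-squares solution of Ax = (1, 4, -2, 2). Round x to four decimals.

e_1 = v_1/‖v_1‖ = (0, 0, -2, 2)/2.8284 = (0.0000, 0.0000, -0.7071, 0.7071).
r_{12} = e_1·v_2 = -1.4142.
u_2 = v_2 + 1.4142·e_1 = (2.0000, 4.0000, -1.0000, -1.0000).
‖u_2‖ = 4.6904, so e_2 = (0.4264, 0.8528, -0.2132, -0.2132).
Qᵀb = (2.8284, 3.8376).
Back-substitute: x_2 = 3.8376/4.6904 = 0.8182.
x_1 = (2.8284 + 1.4142·0.8182)/2.8284 = 1.4091.

x = (1.4091, 0.8182)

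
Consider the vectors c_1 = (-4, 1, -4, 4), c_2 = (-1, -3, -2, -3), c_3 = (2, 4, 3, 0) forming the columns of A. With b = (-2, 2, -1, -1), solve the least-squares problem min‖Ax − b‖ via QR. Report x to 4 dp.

e_1 = c_1/‖c_1‖ = (-4, 1, -4, 4)/7.0000 = (-0.5714, 0.1429, -0.5714, 0.5714).
r_{12} = e_1·c_2 = -0.4286.
u_2 = c_2 + 0.4286·e_1 = (-1.2449, -2.9388, -2.2449, -2.7551).
‖u_2‖ = 4.7766, so e_2 = (-0.2606, -0.6152, -0.4700, -0.5768).
r_{13} = e_1·c_3 = -2.2857; r_{23} = e_2·c_3 = -4.3921.
u_3 = c_3 + 2.2857·e_1 + 4.3921·e_2 = (-0.4508, 1.6243, -0.3703, -1.2272).
‖u_3‖ = 2.1177, so e_3 = (-0.2129, 0.7670, -0.1749, -0.5795).
Qᵀb = (1.4286, 0.3375, 2.7141).
Back-substitute: x_3 = 2.7141/2.1177 = 1.2816.
x_2 = (0.3375 + 4.3921·1.2816)/4.7766 = 1.2491.
x_1 = (1.4286 + 0.4286·1.2491 + 2.2857·1.2816)/7.0000 = 0.6990.

x = (0.6990, 1.2491, 1.2816)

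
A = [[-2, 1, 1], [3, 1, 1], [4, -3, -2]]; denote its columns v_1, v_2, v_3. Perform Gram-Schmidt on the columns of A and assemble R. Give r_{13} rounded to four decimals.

r_{13} = -1.2999

q_1 = v_1/‖v_1‖ = (-2, 3, 4)/5.3852 = (-0.3714, 0.5571, 0.7428).
r_{13} = q_1·v_3 = -1.2999.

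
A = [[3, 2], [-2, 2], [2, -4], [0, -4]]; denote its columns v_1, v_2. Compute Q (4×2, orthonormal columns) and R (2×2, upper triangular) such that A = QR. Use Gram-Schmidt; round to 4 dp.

v_1 = (3, -2, 2, 0); ‖v_1‖ = 4.1231, so e_1 = (0.7276, -0.4851, 0.4851, 0.0000).
e_1·v_2 = 0.7276·2 + (-0.4851)·2 + 0.4851·(-4) + 0.0000·(-4) = -1.4552.
u_2 = v_2 + 1.4552·e_1 = (3.0588, 1.2941, -3.2941, -4.0000).
‖u_2‖ = 6.1549, so e_2 = (0.4970, 0.2103, -0.5352, -0.6499).

Q = [[0.7276, 0.4970], [-0.4851, 0.2103], [0.4851, -0.5352], [0.0000, -0.6499]], R = [[4.1231, -1.4552], [0.0000, 6.1549]]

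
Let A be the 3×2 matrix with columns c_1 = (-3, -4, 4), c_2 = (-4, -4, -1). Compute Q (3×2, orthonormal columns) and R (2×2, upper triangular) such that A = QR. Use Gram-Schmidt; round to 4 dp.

Q = [[-0.4685, -0.5154], [-0.6247, -0.3810], [0.6247, -0.7676]], R = [[6.4031, 3.7482], [0.0000, 4.3533]]

c_1 = (-3, -4, 4); ‖c_1‖ = 6.4031, so e_1 = (-0.4685, -0.6247, 0.6247).
e_1·c_2 = (-0.4685)·(-4) + (-0.6247)·(-4) + 0.6247·(-1) = 3.7482.
u_2 = c_2 − 3.7482·e_1 = (-2.2439, -1.6585, -3.3415).
‖u_2‖ = 4.3533, so e_2 = (-0.5154, -0.3810, -0.7676).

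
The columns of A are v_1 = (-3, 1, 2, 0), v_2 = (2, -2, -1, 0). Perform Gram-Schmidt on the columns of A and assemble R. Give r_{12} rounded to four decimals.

v_1 = (-3, 1, 2, 0); ‖v_1‖ = 3.7417, so q_1 = (-0.8018, 0.2673, 0.5345, 0.0000).
r_{12} = q_1·v_2 = -2.6726.

r_{12} = -2.6726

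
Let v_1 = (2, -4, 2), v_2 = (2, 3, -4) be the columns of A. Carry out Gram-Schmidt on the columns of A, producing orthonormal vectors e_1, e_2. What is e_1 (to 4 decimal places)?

e_1 = (0.4082, -0.8165, 0.4082)

e_1 = v_1/‖v_1‖ = (2, -4, 2)/4.8990 = (0.4082, -0.8165, 0.4082).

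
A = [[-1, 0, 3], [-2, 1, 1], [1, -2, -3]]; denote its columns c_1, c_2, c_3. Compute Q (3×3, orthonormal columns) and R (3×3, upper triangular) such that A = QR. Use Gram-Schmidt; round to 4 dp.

Q = [[-0.4082, -0.4364, 0.8018], [-0.8165, -0.2182, -0.5345], [0.4082, -0.8729, -0.2673]], R = [[2.4495, -1.6330, -3.2660], [0.0000, 1.5275, 1.0911], [0.0000, 0.0000, 2.6726]]

c_1 = (-1, -2, 1); ‖c_1‖ = 2.4495, so q_1 = (-0.4082, -0.8165, 0.4082).
q_1·c_2 = (-0.4082)·0 + (-0.8165)·1 + 0.4082·(-2) = -1.6330.
u_2 = c_2 + 1.6330·q_1 = (-0.6667, -0.3333, -1.3333).
‖u_2‖ = 1.5275, so q_2 = (-0.4364, -0.2182, -0.8729).
q_1·c_3 = (-0.4082)·3 + (-0.8165)·1 + 0.4082·(-3) = -3.2660; q_2·c_3 = (-0.4364)·3 + (-0.2182)·1 + (-0.8729)·(-3) = 1.0911.
u_3 = c_3 + 3.2660·q_1 − 1.0911·q_2 = (2.1429, -1.4286, -0.7143).
‖u_3‖ = 2.6726, so q_3 = (0.8018, -0.5345, -0.2673).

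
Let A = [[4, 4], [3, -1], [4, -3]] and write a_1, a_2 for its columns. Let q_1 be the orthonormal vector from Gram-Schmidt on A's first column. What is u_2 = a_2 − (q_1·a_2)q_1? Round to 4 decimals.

a_1 = (4, 3, 4); ‖a_1‖ = 6.4031, so q_1 = (0.6247, 0.4685, 0.6247).
q_1·a_2 = 0.6247·4 + 0.4685·(-1) + 0.6247·(-3) = 0.1562.
u_2 = a_2 − 0.1562·q_1 = (3.9024, -1.0732, -3.0976).

u_2 = (3.9024, -1.0732, -3.0976)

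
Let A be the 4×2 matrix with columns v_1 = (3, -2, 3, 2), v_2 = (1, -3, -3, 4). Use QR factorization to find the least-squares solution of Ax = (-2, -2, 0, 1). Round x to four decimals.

v_1 = (3, -2, 3, 2); ‖v_1‖ = 5.0990, so q_1 = (0.5883, -0.3922, 0.5883, 0.3922).
q_1·v_2 = 0.5883·1 + (-0.3922)·(-3) + 0.5883·(-3) + 0.3922·4 = 1.5689.
u_2 = v_2 − 1.5689·q_1 = (0.0769, -2.3846, -3.9231, 3.3846).
‖u_2‖ = 5.7042, so q_2 = (0.0135, -0.4180, -0.6877, 0.5933).
Qᵀb = (0.0000, 1.4025).
Back-substitute: x_2 = 1.4025/5.7042 = 0.2459.
x_1 = (0.0000 − 1.5689·0.2459)/5.0990 = -0.0757.

x = (-0.0757, 0.2459)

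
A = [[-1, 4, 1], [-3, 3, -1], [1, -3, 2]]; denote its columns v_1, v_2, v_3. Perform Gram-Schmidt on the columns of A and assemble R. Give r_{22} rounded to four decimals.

e_1 = v_1/‖v_1‖ = (-1, -3, 1)/3.3166 = (-0.3015, -0.9045, 0.3015).
r_{12} = e_1·v_2 = -4.8242.
u_2 = v_2 + 4.8242·e_1 = (2.5455, -1.3636, -1.5455).
r_{22} = ‖u_2‖ = 3.2753.

r_{22} = 3.2753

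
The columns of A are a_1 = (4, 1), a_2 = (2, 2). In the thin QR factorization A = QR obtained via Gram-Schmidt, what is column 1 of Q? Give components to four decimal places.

a_1 = (4, 1); ‖a_1‖ = 4.1231, so e_1 = (0.9701, 0.2425).

e_1 = (0.9701, 0.2425)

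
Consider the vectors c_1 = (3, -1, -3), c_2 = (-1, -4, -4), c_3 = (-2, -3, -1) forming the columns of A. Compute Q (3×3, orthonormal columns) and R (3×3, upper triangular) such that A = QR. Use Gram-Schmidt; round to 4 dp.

Q = [[0.6882, -0.6218, 0.3738], [-0.2294, -0.6754, -0.7009], [-0.6882, -0.3966, 0.6075]], R = [[4.3589, 2.9824, 0.0000], [0.0000, 4.9097, 3.6662], [0.0000, 0.0000, 0.7476]]

q_1 = c_1/‖c_1‖ = (3, -1, -3)/4.3589 = (0.6882, -0.2294, -0.6882).
r_{12} = q_1·c_2 = 2.9824.
u_2 = c_2 − 2.9824·q_1 = (-3.0526, -3.3158, -1.9474).
‖u_2‖ = 4.9097, so q_2 = (-0.6218, -0.6754, -0.3966).
r_{13} = q_1·c_3 = 0.0000; r_{23} = q_2·c_3 = 3.6662.
u_3 = c_3 + 0.0000·q_1 − 3.6662·q_2 = (0.2795, -0.5240, 0.4541).
‖u_3‖ = 0.7476, so q_3 = (0.3738, -0.7009, 0.6075).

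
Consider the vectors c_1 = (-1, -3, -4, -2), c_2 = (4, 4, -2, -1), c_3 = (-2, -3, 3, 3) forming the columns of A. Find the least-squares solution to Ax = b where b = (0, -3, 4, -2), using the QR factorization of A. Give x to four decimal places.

c_1 = (-1, -3, -4, -2); ‖c_1‖ = 5.4772, so q_1 = (-0.1826, -0.5477, -0.7303, -0.3651).
q_1·c_2 = (-0.1826)·4 + (-0.5477)·4 + (-0.7303)·(-2) + (-0.3651)·(-1) = -1.0954.
u_2 = c_2 + 1.0954·q_1 = (3.8000, 3.4000, -2.8000, -1.4000).
‖u_2‖ = 5.9833, so q_2 = (0.6351, 0.5682, -0.4680, -0.2340).
q_1·c_3 = (-0.1826)·(-2) + (-0.5477)·(-3) + (-0.7303)·3 + (-0.3651)·3 = -1.2780; q_2·c_3 = 0.6351·(-2) + 0.5682·(-3) + (-0.4680)·3 + (-0.2340)·3 = -5.0808.
u_3 = c_3 + 1.2780·q_1 + 5.0808·q_2 = (0.9935, -0.8128, -0.3110, 1.3445).
‖u_3‖ = 1.8847, so q_3 = (0.5271, -0.4313, -0.1650, 0.7134).
Qᵀb = (-0.5477, -3.1086, -0.7929).
Back-substitute: x_3 = -0.7929/1.8847 = -0.4207.
x_2 = (-3.1086 + 5.0808·(-0.4207))/5.9833 = -0.8768.
x_1 = (-0.5477 + 1.0954·(-0.8768) + 1.2780·(-0.4207))/5.4772 = -0.3735.

x = (-0.3735, -0.8768, -0.4207)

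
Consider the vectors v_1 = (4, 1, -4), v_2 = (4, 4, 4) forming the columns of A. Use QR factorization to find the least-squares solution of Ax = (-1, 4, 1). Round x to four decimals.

x = (-0.1633, 0.3469)

v_1 = (4, 1, -4); ‖v_1‖ = 5.7446, so e_1 = (0.6963, 0.1741, -0.6963).
e_1·v_2 = 0.6963·4 + 0.1741·4 + (-0.6963)·4 = 0.6963.
u_2 = v_2 − 0.6963·e_1 = (3.5152, 3.8788, 4.4848).
‖u_2‖ = 6.8931, so e_2 = (0.5100, 0.5627, 0.6506).
Qᵀb = (-0.6963, 2.3915).
Back-substitute: x_2 = 2.3915/6.8931 = 0.3469.
x_1 = (-0.6963 − 0.6963·0.3469)/5.7446 = -0.1633.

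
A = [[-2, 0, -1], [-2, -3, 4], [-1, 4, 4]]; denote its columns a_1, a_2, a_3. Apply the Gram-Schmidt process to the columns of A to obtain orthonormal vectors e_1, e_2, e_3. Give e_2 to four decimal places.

e_2 = (0.0897, -0.5157, 0.8521)

a_1 = (-2, -2, -1); ‖a_1‖ = 3.0000, so e_1 = (-0.6667, -0.6667, -0.3333).
e_1·a_2 = (-0.6667)·0 + (-0.6667)·(-3) + (-0.3333)·4 = 0.6667.
u_2 = a_2 − 0.6667·e_1 = (0.4444, -2.5556, 4.2222).
‖u_2‖ = 4.9554, so e_2 = (0.0897, -0.5157, 0.8521).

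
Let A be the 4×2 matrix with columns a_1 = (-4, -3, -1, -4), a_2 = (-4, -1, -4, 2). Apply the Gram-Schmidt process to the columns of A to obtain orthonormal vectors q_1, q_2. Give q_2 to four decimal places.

a_1 = (-4, -3, -1, -4); ‖a_1‖ = 6.4807, so q_1 = (-0.6172, -0.4629, -0.1543, -0.6172).
q_1·a_2 = (-0.6172)·(-4) + (-0.4629)·(-1) + (-0.1543)·(-4) + (-0.6172)·2 = 2.3146.
u_2 = a_2 − 2.3146·q_1 = (-2.5714, 0.0714, -3.6429, 3.4286).
‖u_2‖ = 5.6252, so q_2 = (-0.4571, 0.0127, -0.6476, 0.6095).

q_2 = (-0.4571, 0.0127, -0.6476, 0.6095)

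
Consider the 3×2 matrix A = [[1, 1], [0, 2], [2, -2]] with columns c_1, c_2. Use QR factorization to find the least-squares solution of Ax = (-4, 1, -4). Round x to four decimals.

e_1 = c_1/‖c_1‖ = (1, 0, 2)/2.2361 = (0.4472, 0.0000, 0.8944).
r_{12} = e_1·c_2 = -1.3416.
u_2 = c_2 + 1.3416·e_1 = (1.6000, 2.0000, -0.8000).
‖u_2‖ = 2.6833, so e_2 = (0.5963, 0.7454, -0.2981).
Qᵀb = (-5.3666, -0.4472).
Back-substitute: x_2 = -0.4472/2.6833 = -0.1667.
x_1 = (-5.3666 + 1.3416·(-0.1667))/2.2361 = -2.5000.

x = (-2.5000, -0.1667)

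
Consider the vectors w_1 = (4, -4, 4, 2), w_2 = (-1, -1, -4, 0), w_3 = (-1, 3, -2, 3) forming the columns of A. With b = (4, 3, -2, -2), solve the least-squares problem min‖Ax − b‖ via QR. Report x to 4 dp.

x = (-0.1826, -0.1124, 0.0169)

w_1 = (4, -4, 4, 2); ‖w_1‖ = 7.2111, so q_1 = (0.5547, -0.5547, 0.5547, 0.2774).
q_1·w_2 = 0.5547·(-1) + (-0.5547)·(-1) + 0.5547·(-4) + 0.2774·0 = -2.2188.
u_2 = w_2 + 2.2188·q_1 = (0.2308, -2.2308, -2.7692, 0.6154).
‖u_2‖ = 3.6162, so q_2 = (0.0638, -0.6169, -0.7658, 0.1702).
q_1·w_3 = 0.5547·(-1) + (-0.5547)·3 + 0.5547·(-2) + 0.2774·3 = -2.4962; q_2·w_3 = 0.0638·(-1) + (-0.6169)·3 + (-0.7658)·(-2) + 0.1702·3 = 0.1276.
u_3 = w_3 + 2.4962·q_1 − 0.1276·q_2 = (0.3765, 1.6941, -0.5176, 3.6706).
‖u_3‖ = 4.0930, so q_3 = (0.0920, 0.4139, -0.1265, 0.8968).
Qᵀb = (-1.1094, -0.4042, 0.0690).
Back-substitute: x_3 = 0.0690/4.0930 = 0.0169.
x_2 = (-0.4042 − 0.1276·0.0169)/3.6162 = -0.1124.
x_1 = (-1.1094 + 2.2188·(-0.1124) + 2.4962·0.0169)/7.2111 = -0.1826.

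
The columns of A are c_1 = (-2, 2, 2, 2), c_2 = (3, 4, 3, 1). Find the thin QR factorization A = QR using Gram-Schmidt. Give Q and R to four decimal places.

c_1 = (-2, 2, 2, 2); ‖c_1‖ = 4.0000, so e_1 = (-0.5000, 0.5000, 0.5000, 0.5000).
e_1·c_2 = (-0.5000)·3 + 0.5000·4 + 0.5000·3 + 0.5000·1 = 2.5000.
u_2 = c_2 − 2.5000·e_1 = (4.2500, 2.7500, 1.7500, -0.2500).
‖u_2‖ = 5.3619, so e_2 = (0.7926, 0.5129, 0.3264, -0.0466).

Q = [[-0.5000, 0.7926], [0.5000, 0.5129], [0.5000, 0.3264], [0.5000, -0.0466]], R = [[4.0000, 2.5000], [0.0000, 5.3619]]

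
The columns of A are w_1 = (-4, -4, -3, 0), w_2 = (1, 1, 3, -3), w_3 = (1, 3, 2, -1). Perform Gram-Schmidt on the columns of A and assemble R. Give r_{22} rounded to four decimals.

q_1 = w_1/‖w_1‖ = (-4, -4, -3, 0)/6.4031 = (-0.6247, -0.6247, -0.4685, 0.0000).
r_{12} = q_1·w_2 = -2.6550.
u_2 = w_2 + 2.6550·q_1 = (-0.6585, -0.6585, 1.7561, -3.0000).
r_{22} = ‖u_2‖ = 3.5988.

r_{22} = 3.5988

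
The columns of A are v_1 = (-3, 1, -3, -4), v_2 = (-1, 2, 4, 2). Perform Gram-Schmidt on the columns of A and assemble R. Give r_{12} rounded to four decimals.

r_{12} = -2.5355

q_1 = v_1/‖v_1‖ = (-3, 1, -3, -4)/5.9161 = (-0.5071, 0.1690, -0.5071, -0.6761).
r_{12} = q_1·v_2 = -2.5355.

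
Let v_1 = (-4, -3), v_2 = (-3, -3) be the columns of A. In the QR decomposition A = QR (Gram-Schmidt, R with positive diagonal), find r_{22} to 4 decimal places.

e_1 = v_1/‖v_1‖ = (-4, -3)/5.0000 = (-0.8000, -0.6000).
r_{12} = e_1·v_2 = 4.2000.
u_2 = v_2 − 4.2000·e_1 = (0.3600, -0.4800).
r_{22} = ‖u_2‖ = 0.6000.

r_{22} = 0.6000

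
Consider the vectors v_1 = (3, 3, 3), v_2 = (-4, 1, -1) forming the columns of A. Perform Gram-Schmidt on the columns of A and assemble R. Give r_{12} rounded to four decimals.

e_1 = v_1/‖v_1‖ = (3, 3, 3)/5.1962 = (0.5774, 0.5774, 0.5774).
r_{12} = e_1·v_2 = -2.3094.

r_{12} = -2.3094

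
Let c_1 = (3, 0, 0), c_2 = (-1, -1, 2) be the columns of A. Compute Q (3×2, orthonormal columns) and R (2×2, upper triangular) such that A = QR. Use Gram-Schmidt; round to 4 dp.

q_1 = c_1/‖c_1‖ = (3, 0, 0)/3.0000 = (1.0000, 0.0000, 0.0000).
r_{12} = q_1·c_2 = -1.0000.
u_2 = c_2 + 1.0000·q_1 = (0.0000, -1.0000, 2.0000).
‖u_2‖ = 2.2361, so q_2 = (0.0000, -0.4472, 0.8944).

Q = [[1.0000, 0.0000], [0.0000, -0.4472], [0.0000, 0.8944]], R = [[3.0000, -1.0000], [0.0000, 2.2361]]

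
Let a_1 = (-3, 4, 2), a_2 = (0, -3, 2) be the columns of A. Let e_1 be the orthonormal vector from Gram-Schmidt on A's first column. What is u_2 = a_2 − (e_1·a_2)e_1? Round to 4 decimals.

u_2 = (-0.8276, -1.8966, 2.5517)

a_1 = (-3, 4, 2); ‖a_1‖ = 5.3852, so e_1 = (-0.5571, 0.7428, 0.3714).
e_1·a_2 = (-0.5571)·0 + 0.7428·(-3) + 0.3714·2 = -1.4856.
u_2 = a_2 + 1.4856·e_1 = (-0.8276, -1.8966, 2.5517).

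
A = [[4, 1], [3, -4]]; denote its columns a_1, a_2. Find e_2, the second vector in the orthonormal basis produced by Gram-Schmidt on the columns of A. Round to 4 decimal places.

e_2 = (0.6000, -0.8000)

a_1 = (4, 3); ‖a_1‖ = 5.0000, so e_1 = (0.8000, 0.6000).
e_1·a_2 = 0.8000·1 + 0.6000·(-4) = -1.6000.
u_2 = a_2 + 1.6000·e_1 = (2.2800, -3.0400).
‖u_2‖ = 3.8000, so e_2 = (0.6000, -0.8000).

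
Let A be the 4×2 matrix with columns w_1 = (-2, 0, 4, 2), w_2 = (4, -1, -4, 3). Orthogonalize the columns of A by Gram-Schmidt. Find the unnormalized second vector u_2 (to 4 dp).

u_2 = (2.5000, -1.0000, -1.0000, 4.5000)

q_1 = w_1/‖w_1‖ = (-2, 0, 4, 2)/4.8990 = (-0.4082, 0.0000, 0.8165, 0.4082).
r_{12} = q_1·w_2 = -3.6742.
u_2 = w_2 + 3.6742·q_1 = (2.5000, -1.0000, -1.0000, 4.5000).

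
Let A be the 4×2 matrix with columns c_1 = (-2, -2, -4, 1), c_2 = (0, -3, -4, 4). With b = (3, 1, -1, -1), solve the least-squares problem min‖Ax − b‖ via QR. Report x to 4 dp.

c_1 = (-2, -2, -4, 1); ‖c_1‖ = 5.0000, so e_1 = (-0.4000, -0.4000, -0.8000, 0.2000).
e_1·c_2 = (-0.4000)·0 + (-0.4000)·(-3) + (-0.8000)·(-4) + 0.2000·4 = 5.2000.
u_2 = c_2 − 5.2000·e_1 = (2.0800, -0.9200, 0.1600, 2.9600).
‖u_2‖ = 3.7363, so e_2 = (0.5567, -0.2462, 0.0428, 0.7922).
Qᵀb = (-1.0000, 0.5888).
Back-substitute: x_2 = 0.5888/3.7363 = 0.1576.
x_1 = (-1.0000 − 5.2000·0.1576)/5.0000 = -0.3639.

x = (-0.3639, 0.1576)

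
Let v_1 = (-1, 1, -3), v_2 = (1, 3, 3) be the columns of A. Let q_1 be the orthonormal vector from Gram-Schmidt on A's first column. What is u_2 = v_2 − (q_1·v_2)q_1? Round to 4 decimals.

v_1 = (-1, 1, -3); ‖v_1‖ = 3.3166, so q_1 = (-0.3015, 0.3015, -0.9045).
q_1·v_2 = (-0.3015)·1 + 0.3015·3 + (-0.9045)·3 = -2.1106.
u_2 = v_2 + 2.1106·q_1 = (0.3636, 3.6364, 1.0909).

u_2 = (0.3636, 3.6364, 1.0909)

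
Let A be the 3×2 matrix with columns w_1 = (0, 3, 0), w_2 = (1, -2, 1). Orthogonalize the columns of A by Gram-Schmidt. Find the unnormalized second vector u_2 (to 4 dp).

w_1 = (0, 3, 0); ‖w_1‖ = 3.0000, so e_1 = (0.0000, 1.0000, 0.0000).
e_1·w_2 = 0.0000·1 + 1.0000·(-2) + 0.0000·1 = -2.0000.
u_2 = w_2 + 2.0000·e_1 = (1.0000, 0.0000, 1.0000).

u_2 = (1.0000, 0.0000, 1.0000)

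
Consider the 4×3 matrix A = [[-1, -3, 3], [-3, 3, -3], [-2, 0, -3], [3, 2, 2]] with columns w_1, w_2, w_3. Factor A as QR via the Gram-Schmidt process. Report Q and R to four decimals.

q_1 = w_1/‖w_1‖ = (-1, -3, -2, 3)/4.7958 = (-0.2085, -0.6255, -0.4170, 0.6255).
r_{12} = q_1·w_2 = 0.0000.
u_2 = w_2 + 0.0000·q_1 = (-3.0000, 3.0000, 0.0000, 2.0000).
‖u_2‖ = 4.6904, so q_2 = (-0.6396, 0.6396, 0.0000, 0.4264).
r_{13} = q_1·w_3 = 3.7533; r_{23} = q_2·w_3 = -2.9848.
u_3 = w_3 − 3.7533·q_1 + 2.9848·q_2 = (1.8735, 1.2569, -1.4348, 0.9249).
‖u_3‖ = 2.8291, so q_3 = (0.6622, 0.4443, -0.5071, 0.3269).

Q = [[-0.2085, -0.6396, 0.6622], [-0.6255, 0.6396, 0.4443], [-0.4170, 0.0000, -0.5071], [0.6255, 0.4264, 0.3269]], R = [[4.7958, 0.0000, 3.7533], [0.0000, 4.6904, -2.9848], [0.0000, 0.0000, 2.8291]]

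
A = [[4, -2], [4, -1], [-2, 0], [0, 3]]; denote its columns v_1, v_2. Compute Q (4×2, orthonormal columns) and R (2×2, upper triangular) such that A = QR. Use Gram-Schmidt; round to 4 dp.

v_1 = (4, 4, -2, 0); ‖v_1‖ = 6.0000, so q_1 = (0.6667, 0.6667, -0.3333, 0.0000).
q_1·v_2 = 0.6667·(-2) + 0.6667·(-1) + (-0.3333)·0 + 0.0000·3 = -2.0000.
u_2 = v_2 + 2.0000·q_1 = (-0.6667, 0.3333, -0.6667, 3.0000).
‖u_2‖ = 3.1623, so q_2 = (-0.2108, 0.1054, -0.2108, 0.9487).

Q = [[0.6667, -0.2108], [0.6667, 0.1054], [-0.3333, -0.2108], [0.0000, 0.9487]], R = [[6.0000, -2.0000], [0.0000, 3.1623]]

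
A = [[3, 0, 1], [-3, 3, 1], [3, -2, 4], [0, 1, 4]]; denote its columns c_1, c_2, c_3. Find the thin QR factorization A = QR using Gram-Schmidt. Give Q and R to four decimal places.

c_1 = (3, -3, 3, 0); ‖c_1‖ = 5.1962, so q_1 = (0.5774, -0.5774, 0.5774, 0.0000).
q_1·c_2 = 0.5774·0 + (-0.5774)·3 + 0.5774·(-2) + 0.0000·1 = -2.8868.
u_2 = c_2 + 2.8868·q_1 = (1.6667, 1.3333, -0.3333, 1.0000).
‖u_2‖ = 2.3805, so q_2 = (0.7001, 0.5601, -0.1400, 0.4201).
q_1·c_3 = 0.5774·1 + (-0.5774)·1 + 0.5774·4 + 0.0000·4 = 2.3094; q_2·c_3 = 0.7001·1 + 0.5601·1 + (-0.1400)·4 + 0.4201·4 = 2.3805.
u_3 = c_3 − 2.3094·q_1 − 2.3805·q_2 = (-2.0000, 1.0000, 3.0000, 3.0000).
‖u_3‖ = 4.7958, so q_3 = (-0.4170, 0.2085, 0.6255, 0.6255).

Q = [[0.5774, 0.7001, -0.4170], [-0.5774, 0.5601, 0.2085], [0.5774, -0.1400, 0.6255], [0.0000, 0.4201, 0.6255]], R = [[5.1962, -2.8868, 2.3094], [0.0000, 2.3805, 2.3805], [0.0000, 0.0000, 4.7958]]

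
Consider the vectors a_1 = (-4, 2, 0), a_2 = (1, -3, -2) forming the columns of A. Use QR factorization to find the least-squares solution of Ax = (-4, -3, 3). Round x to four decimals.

x = (0.7222, 0.4444)

a_1 = (-4, 2, 0); ‖a_1‖ = 4.4721, so q_1 = (-0.8944, 0.4472, 0.0000).
q_1·a_2 = (-0.8944)·1 + 0.4472·(-3) + 0.0000·(-2) = -2.2361.
u_2 = a_2 + 2.2361·q_1 = (-1.0000, -2.0000, -2.0000).
‖u_2‖ = 3.0000, so q_2 = (-0.3333, -0.6667, -0.6667).
Qᵀb = (2.2361, 1.3333).
Back-substitute: x_2 = 1.3333/3.0000 = 0.4444.
x_1 = (2.2361 + 2.2361·0.4444)/4.4721 = 0.7222.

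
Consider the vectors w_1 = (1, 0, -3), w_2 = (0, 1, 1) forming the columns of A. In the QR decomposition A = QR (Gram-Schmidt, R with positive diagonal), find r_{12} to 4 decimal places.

r_{12} = -0.9487

w_1 = (1, 0, -3); ‖w_1‖ = 3.1623, so e_1 = (0.3162, 0.0000, -0.9487).
r_{12} = e_1·w_2 = -0.9487.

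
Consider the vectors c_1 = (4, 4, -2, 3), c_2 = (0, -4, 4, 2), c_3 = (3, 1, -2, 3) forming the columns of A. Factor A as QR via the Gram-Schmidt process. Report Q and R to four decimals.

c_1 = (4, 4, -2, 3); ‖c_1‖ = 6.7082, so q_1 = (0.5963, 0.5963, -0.2981, 0.4472).
q_1·c_2 = 0.5963·0 + 0.5963·(-4) + (-0.2981)·4 + 0.4472·2 = -2.6833.
u_2 = c_2 + 2.6833·q_1 = (1.6000, -2.4000, 3.2000, 3.2000).
‖u_2‖ = 5.3666, so q_2 = (0.2981, -0.4472, 0.5963, 0.5963).
q_1·c_3 = 0.5963·3 + 0.5963·1 + (-0.2981)·(-2) + 0.4472·3 = 4.3231; q_2·c_3 = 0.2981·3 + (-0.4472)·1 + 0.5963·(-2) + 0.5963·3 = 1.0435.
u_3 = c_3 − 4.3231·q_1 − 1.0435·q_2 = (0.1111, -1.1111, -1.3333, 0.4444).
‖u_3‖ = 1.7951, so q_3 = (0.0619, -0.6190, -0.7428, 0.2476).

Q = [[0.5963, 0.2981, 0.0619], [0.5963, -0.4472, -0.6190], [-0.2981, 0.5963, -0.7428], [0.4472, 0.5963, 0.2476]], R = [[6.7082, -2.6833, 4.3231], [0.0000, 5.3666, 1.0435], [0.0000, 0.0000, 1.7951]]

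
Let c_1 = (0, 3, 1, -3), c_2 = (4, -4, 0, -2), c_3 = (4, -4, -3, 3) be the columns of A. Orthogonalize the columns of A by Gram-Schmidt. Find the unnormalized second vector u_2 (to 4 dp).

u_2 = (4.0000, -3.0526, 0.3158, -2.9474)

c_1 = (0, 3, 1, -3); ‖c_1‖ = 4.3589, so e_1 = (0.0000, 0.6882, 0.2294, -0.6882).
e_1·c_2 = 0.0000·4 + 0.6882·(-4) + 0.2294·0 + (-0.6882)·(-2) = -1.3765.
u_2 = c_2 + 1.3765·e_1 = (4.0000, -3.0526, 0.3158, -2.9474).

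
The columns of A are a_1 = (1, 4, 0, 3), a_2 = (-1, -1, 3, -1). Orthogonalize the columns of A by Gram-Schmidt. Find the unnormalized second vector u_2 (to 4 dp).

q_1 = a_1/‖a_1‖ = (1, 4, 0, 3)/5.0990 = (0.1961, 0.7845, 0.0000, 0.5883).
r_{12} = q_1·a_2 = -1.5689.
u_2 = a_2 + 1.5689·q_1 = (-0.6923, 0.2308, 3.0000, -0.0769).

u_2 = (-0.6923, 0.2308, 3.0000, -0.0769)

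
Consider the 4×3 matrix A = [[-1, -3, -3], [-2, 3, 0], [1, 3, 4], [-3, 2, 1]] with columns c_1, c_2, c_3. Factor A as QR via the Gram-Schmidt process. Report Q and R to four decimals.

q_1 = c_1/‖c_1‖ = (-1, -2, 1, -3)/3.8730 = (-0.2582, -0.5164, 0.2582, -0.7746).
r_{12} = q_1·c_2 = -1.5492.
u_2 = c_2 + 1.5492·q_1 = (-3.4000, 2.2000, 3.4000, 0.8000).
‖u_2‖ = 5.3479, so q_2 = (-0.6358, 0.4114, 0.6358, 0.1496).
r_{13} = q_1·c_3 = 1.0328; r_{23} = q_2·c_3 = 4.5999.
u_3 = c_3 − 1.0328·q_1 − 4.5999·q_2 = (0.1911, -1.3590, 0.8089, 1.1119).
‖u_3‖ = 1.9427, so q_3 = (0.0984, -0.6995, 0.4164, 0.5724).

Q = [[-0.2582, -0.6358, 0.0984], [-0.5164, 0.4114, -0.6995], [0.2582, 0.6358, 0.4164], [-0.7746, 0.1496, 0.5724]], R = [[3.8730, -1.5492, 1.0328], [0.0000, 5.3479, 4.5999], [0.0000, 0.0000, 1.9427]]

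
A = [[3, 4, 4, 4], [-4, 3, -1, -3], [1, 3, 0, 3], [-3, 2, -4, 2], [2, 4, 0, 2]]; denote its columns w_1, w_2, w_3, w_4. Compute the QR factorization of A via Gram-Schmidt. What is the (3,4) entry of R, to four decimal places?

r_{34} = -2.1204

w_1 = (3, -4, 1, -3, 2); ‖w_1‖ = 6.2450, so e_1 = (0.4804, -0.6405, 0.1601, -0.4804, 0.3203).
e_1·w_2 = 0.4804·4 + (-0.6405)·3 + 0.1601·3 + (-0.4804)·2 + 0.3203·4 = 0.8006.
u_2 = w_2 − 0.8006·e_1 = (3.6154, 3.5128, 2.8718, 2.3846, 3.7436).
‖u_2‖ = 7.3047, so e_2 = (0.4949, 0.4809, 0.3931, 0.3264, 0.5125).
e_1·w_3 = 0.4804·4 + (-0.6405)·(-1) + 0.1601·0 + (-0.4804)·(-4) + 0.3203·0 = 4.4836; e_2·w_3 = 0.4949·4 + 0.4809·(-1) + 0.3931·0 + 0.3264·(-4) + 0.5125·0 = 0.1931.
u_3 = w_3 − 4.4836·e_1 − 0.1931·e_2 = (1.7506, 1.7790, -0.7938, -1.9092, -1.5348).
‖u_3‖ = 3.5861, so e_3 = (0.4882, 0.4961, -0.2214, -0.5324, -0.4280).
r_{34} = e_3·w_4 = -2.1204.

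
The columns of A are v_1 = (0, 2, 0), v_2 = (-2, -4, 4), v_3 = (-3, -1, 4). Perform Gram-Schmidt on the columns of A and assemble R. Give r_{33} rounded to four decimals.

r_{33} = 0.8944

v_1 = (0, 2, 0); ‖v_1‖ = 2.0000, so q_1 = (0.0000, 1.0000, 0.0000).
q_1·v_2 = 0.0000·(-2) + 1.0000·(-4) + 0.0000·4 = -4.0000.
u_2 = v_2 + 4.0000·q_1 = (-2.0000, 0.0000, 4.0000).
‖u_2‖ = 4.4721, so q_2 = (-0.4472, 0.0000, 0.8944).
q_1·v_3 = 0.0000·(-3) + 1.0000·(-1) + 0.0000·4 = -1.0000; q_2·v_3 = (-0.4472)·(-3) + 0.0000·(-1) + 0.8944·4 = 4.9193.
u_3 = v_3 + 1.0000·q_1 − 4.9193·q_2 = (-0.8000, 0.0000, -0.4000).
r_{33} = ‖u_3‖ = 0.8944.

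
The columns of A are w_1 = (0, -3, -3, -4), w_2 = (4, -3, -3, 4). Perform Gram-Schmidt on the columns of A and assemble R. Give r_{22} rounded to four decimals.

r_{22} = 7.0627

w_1 = (0, -3, -3, -4); ‖w_1‖ = 5.8310, so q_1 = (0.0000, -0.5145, -0.5145, -0.6860).
q_1·w_2 = 0.0000·4 + (-0.5145)·(-3) + (-0.5145)·(-3) + (-0.6860)·4 = 0.3430.
u_2 = w_2 − 0.3430·q_1 = (4.0000, -2.8235, -2.8235, 4.2353).
r_{22} = ‖u_2‖ = 7.0627.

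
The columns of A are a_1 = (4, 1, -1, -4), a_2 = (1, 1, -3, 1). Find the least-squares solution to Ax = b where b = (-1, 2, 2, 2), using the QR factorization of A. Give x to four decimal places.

x = (-0.3367, -0.1378)

a_1 = (4, 1, -1, -4); ‖a_1‖ = 5.8310, so q_1 = (0.6860, 0.1715, -0.1715, -0.6860).
q_1·a_2 = 0.6860·1 + 0.1715·1 + (-0.1715)·(-3) + (-0.6860)·1 = 0.6860.
u_2 = a_2 − 0.6860·q_1 = (0.5294, 0.8824, -2.8824, 1.4706).
‖u_2‖ = 3.3955, so q_2 = (0.1559, 0.2599, -0.8489, 0.4331).
Qᵀb = (-2.0580, -0.4677).
Back-substitute: x_2 = -0.4677/3.3955 = -0.1378.
x_1 = (-2.0580 − 0.6860·(-0.1378))/5.8310 = -0.3367.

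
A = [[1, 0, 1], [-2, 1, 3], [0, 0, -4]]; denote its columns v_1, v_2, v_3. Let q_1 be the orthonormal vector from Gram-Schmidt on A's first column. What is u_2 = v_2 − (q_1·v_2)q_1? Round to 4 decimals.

u_2 = (0.4000, 0.2000, 0.0000)

v_1 = (1, -2, 0); ‖v_1‖ = 2.2361, so q_1 = (0.4472, -0.8944, 0.0000).
q_1·v_2 = 0.4472·0 + (-0.8944)·1 + 0.0000·0 = -0.8944.
u_2 = v_2 + 0.8944·q_1 = (0.4000, 0.2000, 0.0000).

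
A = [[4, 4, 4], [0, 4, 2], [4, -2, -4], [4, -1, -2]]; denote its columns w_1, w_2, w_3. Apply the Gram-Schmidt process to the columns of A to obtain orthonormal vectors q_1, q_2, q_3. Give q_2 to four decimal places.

w_1 = (4, 0, 4, 4); ‖w_1‖ = 6.9282, so q_1 = (0.5774, 0.0000, 0.5774, 0.5774).
q_1·w_2 = 0.5774·4 + 0.0000·4 + 0.5774·(-2) + 0.5774·(-1) = 0.5774.
u_2 = w_2 − 0.5774·q_1 = (3.6667, 4.0000, -2.3333, -1.3333).
‖u_2‖ = 6.0553, so q_2 = (0.6055, 0.6606, -0.3853, -0.2202).

q_2 = (0.6055, 0.6606, -0.3853, -0.2202)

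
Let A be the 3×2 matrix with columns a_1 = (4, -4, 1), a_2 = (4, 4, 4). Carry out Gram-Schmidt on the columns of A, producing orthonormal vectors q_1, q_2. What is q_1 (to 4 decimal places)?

q_1 = (0.6963, -0.6963, 0.1741)

a_1 = (4, -4, 1); ‖a_1‖ = 5.7446, so q_1 = (0.6963, -0.6963, 0.1741).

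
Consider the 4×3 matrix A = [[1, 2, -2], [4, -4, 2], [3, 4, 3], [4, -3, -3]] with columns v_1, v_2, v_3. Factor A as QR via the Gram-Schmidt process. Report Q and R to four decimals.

v_1 = (1, 4, 3, 4); ‖v_1‖ = 6.4807, so q_1 = (0.1543, 0.6172, 0.4629, 0.6172).
q_1·v_2 = 0.1543·2 + 0.6172·(-4) + 0.4629·4 + 0.6172·(-3) = -2.1602.
u_2 = v_2 + 2.1602·q_1 = (2.3333, -2.6667, 5.0000, -1.6667).
‖u_2‖ = 6.3509, so q_2 = (0.3674, -0.4199, 0.7873, -0.2624).
q_1·v_3 = 0.1543·(-2) + 0.6172·2 + 0.4629·3 + 0.6172·(-3) = 0.4629; q_2·v_3 = 0.3674·(-2) + (-0.4199)·2 + 0.7873·3 + (-0.2624)·(-3) = 1.5746.
u_3 = v_3 − 0.4629·q_1 − 1.5746·q_2 = (-2.6499, 2.3754, 1.5460, -2.8725).
‖u_3‖ = 4.8277, so q_3 = (-0.5489, 0.4920, 0.3202, -0.5950).

Q = [[0.1543, 0.3674, -0.5489], [0.6172, -0.4199, 0.4920], [0.4629, 0.7873, 0.3202], [0.6172, -0.2624, -0.5950]], R = [[6.4807, -2.1602, 0.4629], [0.0000, 6.3509, 1.5746], [0.0000, 0.0000, 4.8277]]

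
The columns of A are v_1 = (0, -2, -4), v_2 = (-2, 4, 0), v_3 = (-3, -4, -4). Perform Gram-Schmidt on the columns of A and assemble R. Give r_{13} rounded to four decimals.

r_{13} = 5.3666

v_1 = (0, -2, -4); ‖v_1‖ = 4.4721, so e_1 = (0.0000, -0.4472, -0.8944).
r_{13} = e_1·v_3 = 5.3666.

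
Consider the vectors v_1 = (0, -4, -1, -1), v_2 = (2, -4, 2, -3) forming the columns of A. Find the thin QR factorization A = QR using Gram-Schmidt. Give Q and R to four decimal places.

v_1 = (0, -4, -1, -1); ‖v_1‖ = 4.2426, so q_1 = (0.0000, -0.9428, -0.2357, -0.2357).
q_1·v_2 = 0.0000·2 + (-0.9428)·(-4) + (-0.2357)·2 + (-0.2357)·(-3) = 4.0069.
u_2 = v_2 − 4.0069·q_1 = (2.0000, -0.2222, 2.9444, -2.0556).
‖u_2‖ = 4.1164, so q_2 = (0.4859, -0.0540, 0.7153, -0.4994).

Q = [[0.0000, 0.4859], [-0.9428, -0.0540], [-0.2357, 0.7153], [-0.2357, -0.4994]], R = [[4.2426, 4.0069], [0.0000, 4.1164]]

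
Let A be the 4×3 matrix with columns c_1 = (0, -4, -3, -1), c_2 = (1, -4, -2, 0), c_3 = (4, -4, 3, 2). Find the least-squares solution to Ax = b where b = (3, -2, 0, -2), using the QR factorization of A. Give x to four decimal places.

x = (2.4819, -2.6867, 0.9157)

c_1 = (0, -4, -3, -1); ‖c_1‖ = 5.0990, so e_1 = (0.0000, -0.7845, -0.5883, -0.1961).
e_1·c_2 = 0.0000·1 + (-0.7845)·(-4) + (-0.5883)·(-2) + (-0.1961)·0 = 4.3146.
u_2 = c_2 − 4.3146·e_1 = (1.0000, -0.6154, 0.5385, 0.8462).
‖u_2‖ = 1.5442, so e_2 = (0.6476, -0.3985, 0.3487, 0.5479).
e_1·c_3 = 0.0000·4 + (-0.7845)·(-4) + (-0.5883)·3 + (-0.1961)·2 = 0.9806; e_2·c_3 = 0.6476·4 + (-0.3985)·(-4) + 0.3487·3 + 0.5479·2 = 6.3263.
u_3 = c_3 − 0.9806·e_1 − 6.3263·e_2 = (-0.0968, -0.7097, 1.3710, -1.2742).
‖u_3‖ = 2.0040, so e_3 = (-0.0483, -0.3541, 0.6841, -0.6358).
Qᵀb = (1.9612, 1.6438, 1.8350).
Back-substitute: x_3 = 1.8350/2.0040 = 0.9157.
x_2 = (1.6438 − 6.3263·0.9157)/1.5442 = -2.6867.
x_1 = (1.9612 − 4.3146·(-2.6867) − 0.9806·0.9157)/5.0990 = 2.4819.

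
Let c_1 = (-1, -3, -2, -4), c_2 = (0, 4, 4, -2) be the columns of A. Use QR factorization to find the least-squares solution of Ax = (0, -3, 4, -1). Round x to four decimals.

x = (0.2692, 0.2564)

q_1 = c_1/‖c_1‖ = (-1, -3, -2, -4)/5.4772 = (-0.1826, -0.5477, -0.3651, -0.7303).
r_{12} = q_1·c_2 = -2.1909.
u_2 = c_2 + 2.1909·q_1 = (-0.4000, 2.8000, 3.2000, -3.6000).
‖u_2‖ = 5.5857, so q_2 = (-0.0716, 0.5013, 0.5729, -0.6445).
Qᵀb = (0.9129, 1.4322).
Back-substitute: x_2 = 1.4322/5.5857 = 0.2564.
x_1 = (0.9129 + 2.1909·0.2564)/5.4772 = 0.2692.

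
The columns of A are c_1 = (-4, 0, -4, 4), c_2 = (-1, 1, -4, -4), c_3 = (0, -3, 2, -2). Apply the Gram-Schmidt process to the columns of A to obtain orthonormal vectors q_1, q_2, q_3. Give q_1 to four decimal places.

q_1 = (-0.5774, 0.0000, -0.5774, 0.5774)

c_1 = (-4, 0, -4, 4); ‖c_1‖ = 6.9282, so q_1 = (-0.5774, 0.0000, -0.5774, 0.5774).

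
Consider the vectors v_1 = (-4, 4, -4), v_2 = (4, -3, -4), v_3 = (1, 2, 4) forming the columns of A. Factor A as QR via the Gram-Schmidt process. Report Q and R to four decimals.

v_1 = (-4, 4, -4); ‖v_1‖ = 6.9282, so e_1 = (-0.5774, 0.5774, -0.5774).
e_1·v_2 = (-0.5774)·4 + 0.5774·(-3) + (-0.5774)·(-4) = -1.7321.
u_2 = v_2 + 1.7321·e_1 = (3.0000, -2.0000, -5.0000).
‖u_2‖ = 6.1644, so e_2 = (0.4867, -0.3244, -0.8111).
e_1·v_3 = (-0.5774)·1 + 0.5774·2 + (-0.5774)·4 = -1.7321; e_2·v_3 = 0.4867·1 + (-0.3244)·2 + (-0.8111)·4 = -3.4066.
u_3 = v_3 + 1.7321·e_1 + 3.4066·e_2 = (1.6579, 1.8947, 0.2368).
‖u_3‖ = 2.5288, so e_3 = (0.6556, 0.7493, 0.0937).

Q = [[-0.5774, 0.4867, 0.6556], [0.5774, -0.3244, 0.7493], [-0.5774, -0.8111, 0.0937]], R = [[6.9282, -1.7321, -1.7321], [0.0000, 6.1644, -3.4066], [0.0000, 0.0000, 2.5288]]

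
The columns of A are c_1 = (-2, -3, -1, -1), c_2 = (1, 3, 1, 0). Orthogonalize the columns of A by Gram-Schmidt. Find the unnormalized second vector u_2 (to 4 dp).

e_1 = c_1/‖c_1‖ = (-2, -3, -1, -1)/3.8730 = (-0.5164, -0.7746, -0.2582, -0.2582).
r_{12} = e_1·c_2 = -3.0984.
u_2 = c_2 + 3.0984·e_1 = (-0.6000, 0.6000, 0.2000, -0.8000).

u_2 = (-0.6000, 0.6000, 0.2000, -0.8000)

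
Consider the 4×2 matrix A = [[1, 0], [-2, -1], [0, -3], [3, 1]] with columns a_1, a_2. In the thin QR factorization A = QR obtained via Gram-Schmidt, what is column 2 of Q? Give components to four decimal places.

q_2 = (-0.1177, -0.0941, -0.9883, -0.0235)

a_1 = (1, -2, 0, 3); ‖a_1‖ = 3.7417, so q_1 = (0.2673, -0.5345, 0.0000, 0.8018).
q_1·a_2 = 0.2673·0 + (-0.5345)·(-1) + 0.0000·(-3) + 0.8018·1 = 1.3363.
u_2 = a_2 − 1.3363·q_1 = (-0.3571, -0.2857, -3.0000, -0.0714).
‖u_2‖ = 3.0355, so q_2 = (-0.1177, -0.0941, -0.9883, -0.0235).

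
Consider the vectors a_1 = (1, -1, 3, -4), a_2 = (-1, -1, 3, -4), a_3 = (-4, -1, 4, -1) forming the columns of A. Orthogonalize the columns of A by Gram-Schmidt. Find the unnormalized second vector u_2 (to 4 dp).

u_2 = (-1.9259, -0.0741, 0.2222, -0.2963)

a_1 = (1, -1, 3, -4); ‖a_1‖ = 5.1962, so e_1 = (0.1925, -0.1925, 0.5774, -0.7698).
e_1·a_2 = 0.1925·(-1) + (-0.1925)·(-1) + 0.5774·3 + (-0.7698)·(-4) = 4.8113.
u_2 = a_2 − 4.8113·e_1 = (-1.9259, -0.0741, 0.2222, -0.2963).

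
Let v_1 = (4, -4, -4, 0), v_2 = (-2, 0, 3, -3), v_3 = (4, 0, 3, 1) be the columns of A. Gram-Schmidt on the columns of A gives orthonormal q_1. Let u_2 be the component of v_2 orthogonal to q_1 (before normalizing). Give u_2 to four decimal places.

u_2 = (-0.3333, -1.6667, 1.3333, -3.0000)

q_1 = v_1/‖v_1‖ = (4, -4, -4, 0)/6.9282 = (0.5774, -0.5774, -0.5774, 0.0000).
r_{12} = q_1·v_2 = -2.8868.
u_2 = v_2 + 2.8868·q_1 = (-0.3333, -1.6667, 1.3333, -3.0000).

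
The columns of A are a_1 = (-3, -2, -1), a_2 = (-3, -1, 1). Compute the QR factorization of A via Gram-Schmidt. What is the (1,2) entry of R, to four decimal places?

r_{12} = 2.6726

a_1 = (-3, -2, -1); ‖a_1‖ = 3.7417, so q_1 = (-0.8018, -0.5345, -0.2673).
r_{12} = q_1·a_2 = 2.6726.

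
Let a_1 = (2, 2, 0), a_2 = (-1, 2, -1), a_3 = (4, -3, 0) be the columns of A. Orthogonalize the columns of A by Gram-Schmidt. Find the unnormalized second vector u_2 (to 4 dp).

a_1 = (2, 2, 0); ‖a_1‖ = 2.8284, so e_1 = (0.7071, 0.7071, 0.0000).
e_1·a_2 = 0.7071·(-1) + 0.7071·2 + 0.0000·(-1) = 0.7071.
u_2 = a_2 − 0.7071·e_1 = (-1.5000, 1.5000, -1.0000).

u_2 = (-1.5000, 1.5000, -1.0000)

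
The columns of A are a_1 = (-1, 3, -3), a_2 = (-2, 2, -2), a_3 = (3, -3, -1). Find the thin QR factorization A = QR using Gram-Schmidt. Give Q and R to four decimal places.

a_1 = (-1, 3, -3); ‖a_1‖ = 4.3589, so q_1 = (-0.2294, 0.6882, -0.6882).
q_1·a_2 = (-0.2294)·(-2) + 0.6882·2 + (-0.6882)·(-2) = 3.2118.
u_2 = a_2 − 3.2118·q_1 = (-1.2632, -0.2105, 0.2105).
‖u_2‖ = 1.2978, so q_2 = (-0.9733, -0.1622, 0.1622).
q_1·a_3 = (-0.2294)·3 + 0.6882·(-3) + (-0.6882)·(-1) = -2.0647; q_2·a_3 = (-0.9733)·3 + (-0.1622)·(-3) + 0.1622·(-1) = -2.5955.
u_3 = a_3 + 2.0647·q_1 + 2.5955·q_2 = (0.0000, -2.0000, -2.0000).
‖u_3‖ = 2.8284, so q_3 = (0.0000, -0.7071, -0.7071).

Q = [[-0.2294, -0.9733, 0.0000], [0.6882, -0.1622, -0.7071], [-0.6882, 0.1622, -0.7071]], R = [[4.3589, 3.2118, -2.0647], [0.0000, 1.2978, -2.5955], [0.0000, 0.0000, 2.8284]]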